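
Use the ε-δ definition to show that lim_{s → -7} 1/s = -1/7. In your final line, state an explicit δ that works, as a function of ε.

δ = min(7/2, (49/2)ε)

Let ε > 0 be given. We seek δ > 0 such that 0 < |s + 7| < δ implies |1/s + 1/7| < ε.
|1/s + 1/7| = |-7 − s|/(7·|s|) = |s + 7|/(7|s|).
Require δ ≤ 7/2 so that |s| > 7 − 7/2 = 7/2, hence 7|s| > 49/2.
Then |1/s + 1/7| < |s + 7|/(49/2), which is < ε when |s + 7| < (49/2)ε.
Take δ = min(7/2, (49/2)ε). Then 0 < |s + 7| < δ gives both |s + 7| < 7/2 and |s + 7| < (49/2)ε, so |1/s + 1/7| < ε.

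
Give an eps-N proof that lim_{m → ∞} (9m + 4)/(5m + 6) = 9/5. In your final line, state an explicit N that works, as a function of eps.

N = (34/25)/eps

Let eps > 0 be given. For m ≥ 1, |(9m + 4)/(5m + 6) − (9/5)| = |-34|/(5(5m + 6)) = 34/(5(5m + 6)).
Since 5m + 6 ≥ 5m for m ≥ 1, this is ≤ 34/(5·5m) = (34/25)/m.
So |(9m + 4)/(5m + 6) − (9/5)| < eps whenever m > (34/25)/eps.
Take N = (34/25)/eps. If m > N then |(9m + 4)/(5m + 6) − (9/5)| ≤ (34/25)/m < eps.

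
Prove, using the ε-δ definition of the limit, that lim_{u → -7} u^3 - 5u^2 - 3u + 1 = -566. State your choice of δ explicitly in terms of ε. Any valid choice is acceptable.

Let ε > 0. We want δ > 0 such that 0 < |u + 7| < δ implies |(u^3 - 5u^2 - 3u + 1) + 566| < ε.
(u^3 - 5u^2 - 3u + 1) + 566 = u^3 - 5u^2 - 3u + 567 = (u + 7)(u^2 - 12u + 81).
So |(u^3 - 5u^2 - 3u + 1) + 566| = |u + 7|·|u^2 - 12u + 81|.
Require δ ≤ 2. Then |u + 7| < 2 gives |u| < 9, and by the triangle inequality |u^2 - 12u + 81| ≤ 9^2 + 12·9 + 81 = 270.
Hence |(u^3 - 5u^2 - 3u + 1) + 566| ≤ 270|u + 7| < ε provided |u + 7| < ε/270.
Take δ = min(2, ε/270). Then 0 < |u + 7| < δ gives both |u + 7| < 2 and |u + 7| < ε/270, so |(u^3 - 5u^2 - 3u + 1) + 566| < ε.

δ = min(2, ε/270)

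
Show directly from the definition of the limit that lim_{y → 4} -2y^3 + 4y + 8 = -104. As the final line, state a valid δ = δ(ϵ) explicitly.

δ = min(1, ϵ/118)

Fix ϵ > 0. We want δ > 0 such that 0 < |y − 4| < δ implies |(-2y^3 + 4y + 8) + 104| < ϵ.
(-2y^3 + 4y + 8) + 104 = -2y^3 + 4y + 112 = (y − 4)(-2y^2 - 8y - 28).
So |(-2y^3 + 4y + 8) + 104| = |y − 4|·|-2y^2 - 8y - 28|.
Assume first that |y − 4| < 1, so |y| < 5. Then |-2y^2 - 8y - 28| ≤ 2·5^2 + 8·5 + 28 = 118.
Hence |(-2y^3 + 4y + 8) + 104| ≤ 118|y − 4| < ϵ provided |y − 4| < ϵ/118.
Take δ = min(1, ϵ/118). Then 0 < |y − 4| < δ gives both |y − 4| < 1 and |y − 4| < ϵ/118, so |(-2y^3 + 4y + 8) + 104| < ϵ.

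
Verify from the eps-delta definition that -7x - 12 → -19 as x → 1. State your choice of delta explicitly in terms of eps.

Fix eps > 0. We need delta > 0 so that 0 < |x − 1| < delta implies |(-7x - 12) + 19| < eps.
|(-7x - 12) + 19| = |-7x + 7| = 7|x − 1|.
So 7|x − 1| < eps exactly when |x − 1| < eps/7.
Take delta = eps/7. If 0 < |x − 1| < delta then |(-7x - 12) + 19| = 7|x − 1| < 7·(eps/7) = eps.

delta = eps/7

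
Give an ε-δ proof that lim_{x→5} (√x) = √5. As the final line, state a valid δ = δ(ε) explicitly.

δ = min(5, √5·ε)

Let ε > 0 be given. We want δ > 0 such that 0 < |x − 5| < δ implies |√x − √5| < ε.
Rationalise: √x − √5 = (x − 5)/(√x + √5), so |√x − √5| = |x − 5|/(√x + √5).
Restrict δ ≤ 5 so that |x − 5| < 5 forces x > 0, and then √x + √5 > √5.
Hence |√x − √5| < |x − 5|/√5, which is < ε once |x − 5| < √5·ε.
Take δ = min(5, √5·ε). If 0 < |x − 5| < δ then x > 0 and |√x − √5| < |x − 5|/√5 < ε.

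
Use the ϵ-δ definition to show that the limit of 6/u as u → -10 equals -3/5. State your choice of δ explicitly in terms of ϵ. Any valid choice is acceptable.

δ = min(5, (25/3)ϵ)

Let ϵ > 0 be given. We seek δ > 0 such that 0 < |u + 10| < δ implies |6/u + 3/5| < ϵ.
|6/u + 3/5| = 6·|-10 − u|/(10·|u|) = 6|u + 10|/(10|u|).
Restrict δ ≤ 5. Then |u + 10| < 5 gives |u| > 5, so 10|u| > 50.
Then |6/u + 3/5| < 6|u + 10|/50, which is < ϵ when |u + 10| < (25/3)ϵ.
Take δ = min(5, (25/3)ϵ). Then 0 < |u + 10| < δ gives both |u + 10| < 5 and |u + 10| < (25/3)ϵ, so |6/u + 3/5| < ϵ.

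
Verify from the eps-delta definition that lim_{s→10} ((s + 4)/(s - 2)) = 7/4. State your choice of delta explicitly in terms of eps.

Fix eps > 0. We want delta > 0 with 0 < |s − 10| < delta ⇒ |(s + 4)/(s - 2) − (7/4)| < eps.
Combining over a common denominator, (s + 4)/(s - 2) − (7/4) = [(s + 4)·8 − 14·(s - 2)] / [8·(s - 2)] = -6(s − 10) / (8(s - 2)).
So |(s + 4)/(s - 2) − (7/4)| = 6|s − 10| / (8·|s − 2|).
Require delta ≤ 4, so |s − 2| ≥ |8| − |s − 10| > 8 − 4 = 4.
Hence |(s + 4)/(s - 2) − (7/4)| < 6|s − 10|/(8·4) = (3/16)|s − 10|, which is < eps once |s − 10| < (16/3)eps.
Take delta = min(4, (16/3)eps). Then 0 < |s − 10| < delta forces both bounds, so |(s + 4)/(s - 2) − (7/4)| < eps.

delta = min(4, (16/3)eps)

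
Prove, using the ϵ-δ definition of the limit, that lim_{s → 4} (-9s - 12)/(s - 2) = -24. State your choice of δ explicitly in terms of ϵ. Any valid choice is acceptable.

Let ϵ > 0. We want δ > 0 with 0 < |s − 4| < δ ⇒ |(-9s - 12)/(s - 2) + 24| < ϵ.
Combining over a common denominator, (-9s - 12)/(s - 2) + 24 = [(-9s - 12)·2 − (-48)·(s - 2)] / [2·(s - 2)] = 30(s − 4) / (2(s - 2)).
So |(-9s - 12)/(s - 2) + 24| = 30|s − 4| / (2·|s − 2|).
Require δ ≤ 1, so |s − 2| ≥ |2| − |s − 4| > 2 − 1 = 1.
Hence |(-9s - 12)/(s - 2) + 24| < 30|s − 4|/(2·1) = 15|s − 4|, which is < ϵ once |s − 4| < (1/15)ϵ.
Take δ = min(1, (1/15)ϵ). Then 0 < |s − 4| < δ forces both bounds, so |(-9s - 12)/(s - 2) + 24| < ϵ.

δ = min(1, (1/15)ϵ)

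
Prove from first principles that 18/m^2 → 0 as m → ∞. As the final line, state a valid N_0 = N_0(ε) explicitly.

Suppose ε > 0. For m ≥ 1, |18/m^2 − 0| = 18/m^2.
18/m^2 < ε ⇔ m^2 > 18/ε ⇔ m > (18/ε)^{1/2}.
Take N_0 = (18/ε)^{1/2}. Then m > N_0 implies 18/m^2 < ε.

N_0 = (18/ε)^{1/2}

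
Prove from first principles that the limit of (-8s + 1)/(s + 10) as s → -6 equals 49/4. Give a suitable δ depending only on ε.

Let ε > 0. We want δ > 0 with 0 < |s + 6| < δ ⇒ |(-8s + 1)/(s + 10) − (49/4)| < ε.
Combining over a common denominator, (-8s + 1)/(s + 10) − (49/4) = [(-8s + 1)·4 − 49·(s + 10)] / [4·(s + 10)] = -81(s + 6) / (4(s + 10)).
So |(-8s + 1)/(s + 10) − (49/4)| = 81|s + 6| / (4·|s + 10|).
Require δ ≤ 2, so |s + 10| ≥ |4| − |s + 6| > 4 − 2 = 2.
Hence |(-8s + 1)/(s + 10) − (49/4)| < 81|s + 6|/(4·2) = (81/8)|s + 6|, which is < ε once |s + 6| < (8/81)ε.
Take δ = min(2, (8/81)ε). Then 0 < |s + 6| < δ forces both bounds, so |(-8s + 1)/(s + 10) − (49/4)| < ε.

δ = min(2, (8/81)ε)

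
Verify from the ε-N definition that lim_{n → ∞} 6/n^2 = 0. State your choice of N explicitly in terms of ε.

Let ε > 0 be given. For n ≥ 1, |6/n^2 − 0| = 6/n^2.
6/n^2 < ε ⇔ n^2 > 6/ε ⇔ n > (6/ε)^{1/2}.
Take N = (6/ε)^{1/2}. Then n > N implies 6/n^2 < ε.

N = (6/ε)^{1/2}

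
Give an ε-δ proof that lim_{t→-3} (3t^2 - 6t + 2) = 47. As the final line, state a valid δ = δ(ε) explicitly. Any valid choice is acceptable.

δ = min(1, ε/27)

Let ε > 0 be given. We want δ > 0 such that 0 < |t + 3| < δ implies |(3t^2 - 6t + 2) − 47| < ε.
(3t^2 - 6t + 2) − 47 = 3t^2 - 6t - 45 = (t + 3)(3t - 15).
So |(3t^2 - 6t + 2) − 47| = |t + 3|·|3t - 15|.
Require δ ≤ 1. Then |t + 3| < 1 gives |t| < 4, and by the triangle inequality |3t - 15| ≤ 3·4 + 15 = 27.
Hence |(3t^2 - 6t + 2) − 47| ≤ 27|t + 3| < ε provided |t + 3| < ε/27.
Take δ = min(1, ε/27). Then 0 < |t + 3| < δ gives both |t + 3| < 1 and |t + 3| < ε/27, so |(3t^2 - 6t + 2) − 47| < ε.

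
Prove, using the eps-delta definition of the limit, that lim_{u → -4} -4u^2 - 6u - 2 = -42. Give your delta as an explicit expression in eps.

Suppose eps > 0. We want delta > 0 such that 0 < |u + 4| < delta implies |(-4u^2 - 6u - 2) + 42| < eps.
(-4u^2 - 6u - 2) + 42 = -4u^2 - 6u + 40 = (u + 4)(-4u + 10).
So |(-4u^2 - 6u - 2) + 42| = |u + 4|·|-4u + 10|.
Require delta ≤ 2. Then |u + 4| < 2 gives |u| < 6, and by the triangle inequality |-4u + 10| ≤ 4·6 + 10 = 34.
Hence |(-4u^2 - 6u - 2) + 42| ≤ 34|u + 4| < eps provided |u + 4| < eps/34.
Choosing delta = min(2, eps/34) ensures both conditions, hence |(-4u^2 - 6u - 2) + 42| < eps.

delta = min(2, eps/34)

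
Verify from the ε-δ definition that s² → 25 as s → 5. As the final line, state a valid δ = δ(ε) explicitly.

Let ε > 0. We seek δ > 0 with 0 < |s − 5| < δ ⇒ |s² − 25| < ε.
Factor: s² − 25 = (s − 5)(s + 5), so |s² − 25| = |s − 5|·|s + 5|.
Impose δ ≤ 1 so that |s| < 6; then |s + 5| ≤ 11.
Hence |s² − 25| ≤ 11|s − 5|, which is < ε once |s − 5| < ε/11.
Take δ = min(1, ε/11). If 0 < |s − 5| < δ then both bounds hold and |s² − 25| ≤ 11|s − 5| < 11·(ε/11) = ε.

δ = min(1, ε/11)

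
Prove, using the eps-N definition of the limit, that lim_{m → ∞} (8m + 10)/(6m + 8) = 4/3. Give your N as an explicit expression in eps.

N = (1/9)/eps

Suppose eps > 0. For m ≥ 1, |(8m + 10)/(6m + 8) − (4/3)| = |-4|/(6(6m + 8)) = 4/(6(6m + 8)).
Since 6m + 8 ≥ 6m for m ≥ 1, this is ≤ 4/(6·6m) = (1/9)/m.
So |(8m + 10)/(6m + 8) − (4/3)| < eps whenever m > (1/9)/eps.
Take N = (1/9)/eps. If m > N then |(8m + 10)/(6m + 8) − (4/3)| ≤ (1/9)/m < eps.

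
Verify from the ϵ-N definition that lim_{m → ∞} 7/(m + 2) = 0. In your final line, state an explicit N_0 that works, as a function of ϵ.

Suppose ϵ > 0. For m ≥ 1, |7/(m + 2) − 0| = 7/(m + 2) ≤ 7/m.
We need 7/m < ϵ, i.e. m > 7/ϵ.
Take N_0 = 7/ϵ. If m > N_0 then |7/(m + 2)| ≤ 7/m < ϵ.

N_0 = 7/ϵ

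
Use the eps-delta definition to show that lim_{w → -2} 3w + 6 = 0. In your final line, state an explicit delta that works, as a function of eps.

delta = eps/3

Let eps > 0 be given. We need delta > 0 so that 0 < |w + 2| < delta implies |(3w + 6)| < eps.
|(3w + 6)| = |3w + 6| = 3|w + 2|.
Thus it suffices that |w + 2| < eps/3.
Choosing delta = eps/3 gives |(3w + 6)| = 3|w + 2| < eps whenever |w + 2| < delta.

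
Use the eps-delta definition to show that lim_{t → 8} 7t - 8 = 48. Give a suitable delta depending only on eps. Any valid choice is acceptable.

delta = eps/7

Let eps > 0 be given. We need delta > 0 so that 0 < |t − 8| < delta implies |(7t - 8) − 48| < eps.
Since (7t - 8) − 48 = 7(t − 8), we have |(7t - 8) − 48| = 7|t − 8|.
Thus it suffices that |t − 8| < eps/7.
Choosing delta = eps/7 gives |(7t - 8) − 48| = 7|t − 8| < eps whenever |t − 8| < delta.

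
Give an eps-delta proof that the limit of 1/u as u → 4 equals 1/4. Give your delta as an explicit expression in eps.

Let eps > 0. We seek delta > 0 such that 0 < |u − 4| < delta implies |1/u − (1/4)| < eps.
|1/u − (1/4)| = |4 − u|/(4·|u|) = |u − 4|/(4|u|).
Restrict delta ≤ 2. Then |u − 4| < 2 gives |u| > 2, so 4|u| > 8.
Then |1/u − (1/4)| < |u − 4|/8, which is < eps when |u − 4| < 8eps.
Take delta = min(2, 8eps). Then 0 < |u − 4| < delta gives both |u − 4| < 2 and |u − 4| < 8eps, so |1/u − (1/4)| < eps.

delta = min(2, 8eps)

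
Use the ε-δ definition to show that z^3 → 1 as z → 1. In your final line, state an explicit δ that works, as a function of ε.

δ = min(1, ε/7)

Suppose ε > 0. We seek δ > 0 with 0 < |z − 1| < δ ⇒ |z^3 − 1| < ε.
Factor: z^3 − 1 = (z − 1)(z^2 + z + 1), so |z^3 − 1| = |z − 1|·|z^2 + z + 1|.
Restrict δ ≤ 1. Then |z − 1| < 1 gives |z| < 2, so by the triangle inequality |z^2 + z + 1| ≤ 2^2 + 2 + 1 = 7.
Hence |z^3 − 1| ≤ 7|z − 1|, which is < ε once |z − 1| < ε/7.
Take δ = min(1, ε/7). If 0 < |z − 1| < δ then both bounds hold and |z^3 − 1| ≤ 7|z − 1| < 7·(ε/7) = ε.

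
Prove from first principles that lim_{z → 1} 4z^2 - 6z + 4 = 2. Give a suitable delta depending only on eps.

Let eps > 0. We want delta > 0 such that 0 < |z − 1| < delta implies |(4z^2 - 6z + 4) − 2| < eps.
(4z^2 - 6z + 4) − 2 = 4z^2 - 6z + 2 = (z − 1)(4z - 2).
So |(4z^2 - 6z + 4) − 2| = |z − 1|·|4z - 2|.
Assume first that |z − 1| < 2, so |z| < 3. Then |4z - 2| ≤ 4·3 + 2 = 14.
Hence |(4z^2 - 6z + 4) − 2| ≤ 14|z − 1| < eps provided |z − 1| < eps/14.
Choosing delta = min(2, eps/14) ensures both conditions, hence |(4z^2 - 6z + 4) − 2| < eps.

delta = min(2, eps/14)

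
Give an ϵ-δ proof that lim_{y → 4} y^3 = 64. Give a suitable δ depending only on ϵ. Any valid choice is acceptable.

Fix ϵ > 0. We seek δ > 0 with 0 < |y − 4| < δ ⇒ |y^3 − 64| < ϵ.
Factor: y^3 − 64 = (y − 4)(y^2 + 4y + 16), so |y^3 − 64| = |y − 4|·|y^2 + 4y + 16|.
Restrict δ ≤ 2. Then |y − 4| < 2 gives |y| < 6, so by the triangle inequality |y^2 + 4y + 16| ≤ 6^2 + 4·6 + 16 = 76.
Hence |y^3 − 64| ≤ 76|y − 4|, which is < ϵ once |y − 4| < ϵ/76.
Take δ = min(2, ϵ/76). If 0 < |y − 4| < δ then both bounds hold and |y^3 − 64| ≤ 76|y − 4| < 76·(ϵ/76) = ϵ.

δ = min(2, ϵ/76)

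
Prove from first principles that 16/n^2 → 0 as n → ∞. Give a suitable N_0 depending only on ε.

Fix ε > 0. For n ≥ 1, |16/n^2 − 0| = 16/n^2.
16/n^2 < ε ⇔ n^2 > 16/ε ⇔ n > (16/ε)^{1/2}.
Take N_0 = (16/ε)^{1/2}. Then n > N_0 implies 16/n^2 < ε.

N_0 = (16/ε)^{1/2}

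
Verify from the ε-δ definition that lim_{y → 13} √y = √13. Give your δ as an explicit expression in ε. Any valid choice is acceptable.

δ = min(13, √13·ε)

Fix ε > 0. We want δ > 0 such that 0 < |y − 13| < δ implies |√y − √13| < ε.
Rationalise: √y − √13 = (y − 13)/(√y + √13), so |√y − √13| = |y − 13|/(√y + √13).
Restrict δ ≤ 13 so that |y − 13| < 13 forces y > 0, and then √y + √13 > √13.
Hence |√y − √13| < |y − 13|/√13, which is < ε once |y − 13| < √13·ε.
Take δ = min(13, √13·ε). If 0 < |y − 13| < δ then y > 0 and |√y − √13| < |y − 13|/√13 < ε.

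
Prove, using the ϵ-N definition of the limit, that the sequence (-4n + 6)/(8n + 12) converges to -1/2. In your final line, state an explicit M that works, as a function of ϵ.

Fix ϵ > 0. For n ≥ 1, |(-4n + 6)/(8n + 12) + 1/2| = |96|/(8(8n + 12)) = 96/(8(8n + 12)).
Since 8n + 12 ≥ 8n for n ≥ 1, this is ≤ 96/(8·8n) = (3/2)/n.
So |(-4n + 6)/(8n + 12) + 1/2| < ϵ whenever n > (3/2)/ϵ.
Take M = (3/2)/ϵ. If n > M then |(-4n + 6)/(8n + 12) + 1/2| ≤ (3/2)/n < ϵ.

M = (3/2)/ϵ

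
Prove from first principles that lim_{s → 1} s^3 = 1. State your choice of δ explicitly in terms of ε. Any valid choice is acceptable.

δ = min(1, ε/7)

Let ε > 0. We seek δ > 0 with 0 < |s − 1| < δ ⇒ |s^3 − 1| < ε.
Factor: s^3 − 1 = (s − 1)(s^2 + s + 1), so |s^3 − 1| = |s − 1|·|s^2 + s + 1|.
Restrict δ ≤ 1. Then |s − 1| < 1 gives |s| < 2, so by the triangle inequality |s^2 + s + 1| ≤ 2^2 + 2 + 1 = 7.
Hence |s^3 − 1| ≤ 7|s − 1|, which is < ε once |s − 1| < ε/7.
Take δ = min(1, ε/7). If 0 < |s − 1| < δ then both bounds hold and |s^3 − 1| ≤ 7|s − 1| < 7·(ε/7) = ε.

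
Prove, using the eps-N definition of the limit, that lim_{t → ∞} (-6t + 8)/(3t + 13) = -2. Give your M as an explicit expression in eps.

Suppose eps > 0. We seek M > 0 such that t > M implies |(-6t + 8)/(3t + 13) + 2| < eps.
(-6t + 8)/(3t + 13) + 2 = (3(-6t + 8) − (-6)(3t + 13)) / (3(3t + 13)) = 102/(3(3t + 13)).
For t > 0 we have 3t + 13 > 3t, so |(-6t + 8)/(3t + 13) + 2| = 102/(3(3t + 13)) < 102/(3·3t) = (34/3)/t.
Thus |(-6t + 8)/(3t + 13) + 2| < eps whenever t > (34/3)/eps.
Take M = (34/3)/eps. If t > M then |(-6t + 8)/(3t + 13) + 2| < (34/3)/t < eps.

M = (34/3)/eps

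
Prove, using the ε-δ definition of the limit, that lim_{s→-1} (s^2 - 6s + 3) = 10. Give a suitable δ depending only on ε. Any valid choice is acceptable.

δ = min(1, ε/9)

Fix ε > 0. We want δ > 0 such that 0 < |s + 1| < δ implies |(s^2 - 6s + 3) − 10| < ε.
(s^2 - 6s + 3) − 10 = s^2 - 6s - 7 = (s + 1)(s - 7).
So |(s^2 - 6s + 3) − 10| = |s + 1|·|s - 7|.
Require δ ≤ 1. Then |s + 1| < 1 gives |s| < 2, and by the triangle inequality |s - 7| ≤ 2 + 7 = 9.
Hence |(s^2 - 6s + 3) − 10| ≤ 9|s + 1| < ε provided |s + 1| < ε/9.
Choosing δ = min(1, ε/9) ensures both conditions, hence |(s^2 - 6s + 3) − 10| < ε.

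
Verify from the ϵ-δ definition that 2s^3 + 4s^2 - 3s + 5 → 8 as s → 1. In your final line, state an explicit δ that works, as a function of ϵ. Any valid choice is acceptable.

δ = min(1, ϵ/23)

Fix ϵ > 0. We want δ > 0 such that 0 < |s − 1| < δ implies |(2s^3 + 4s^2 - 3s + 5) − 8| < ϵ.
(2s^3 + 4s^2 - 3s + 5) − 8 = 2s^3 + 4s^2 - 3s - 3 = (s − 1)(2s^2 + 6s + 3).
So |(2s^3 + 4s^2 - 3s + 5) − 8| = |s − 1|·|2s^2 + 6s + 3|.
Require δ ≤ 1. Then |s − 1| < 1 gives |s| < 2, and by the triangle inequality |2s^2 + 6s + 3| ≤ 2·2^2 + 6·2 + 3 = 23.
Hence |(2s^3 + 4s^2 - 3s + 5) − 8| ≤ 23|s − 1| < ϵ provided |s − 1| < ϵ/23.
Take δ = min(1, ϵ/23). Then 0 < |s − 1| < δ gives both |s − 1| < 1 and |s − 1| < ϵ/23, so |(2s^3 + 4s^2 - 3s + 5) − 8| < ϵ.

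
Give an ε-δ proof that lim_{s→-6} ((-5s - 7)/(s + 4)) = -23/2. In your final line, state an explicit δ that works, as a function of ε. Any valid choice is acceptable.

δ = min(1, (2/13)ε)

Suppose ε > 0. We want δ > 0 with 0 < |s + 6| < δ ⇒ |(-5s - 7)/(s + 4) + 23/2| < ε.
Combining over a common denominator, (-5s - 7)/(s + 4) + 23/2 = [(-5s - 7)·(-2) − 23·(s + 4)] / [(-2)·(s + 4)] = -13(s + 6) / ((-2)(s + 4)).
So |(-5s - 7)/(s + 4) + 23/2| = 13|s + 6| / (2·|s + 4|).
Require δ ≤ 1, so |s + 4| ≥ |-2| − |s + 6| > 2 − 1 = 1.
Hence |(-5s - 7)/(s + 4) + 23/2| < 13|s + 6|/(2·1) = (13/2)|s + 6|, which is < ε once |s + 6| < (2/13)ε.
Take δ = min(1, (2/13)ε). Then 0 < |s + 6| < δ forces both bounds, so |(-5s - 7)/(s + 4) + 23/2| < ε.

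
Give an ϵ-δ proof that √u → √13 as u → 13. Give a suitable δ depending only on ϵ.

Suppose ϵ > 0. We want δ > 0 such that 0 < |u − 13| < δ implies |√u − √13| < ϵ.
Multiplying by the conjugate, |√u − √13| = |u − 13|/(√u + √13).
Restrict δ ≤ 13 so that |u − 13| < 13 forces u > 0, and then √u + √13 > √13.
Hence |√u − √13| < |u − 13|/√13, which is < ϵ once |u − 13| < √13·ϵ.
Take δ = min(13, √13·ϵ). If 0 < |u − 13| < δ then u > 0 and |√u − √13| < |u − 13|/√13 < ϵ.

δ = min(13, √13·ϵ)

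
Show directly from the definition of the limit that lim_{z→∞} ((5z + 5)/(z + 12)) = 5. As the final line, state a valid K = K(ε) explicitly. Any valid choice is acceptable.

K = 55/ε

Let ε > 0. We seek K > 0 such that z > K implies |(5z + 5)/(z + 12) − 5| < ε.
(5z + 5)/(z + 12) − 5 = ((5z + 5) − 5(z + 12)) / ((z + 12)) = -55/((z + 12)).
For z > 0 we have z + 12 > z, so |(5z + 5)/(z + 12) − 5| = 55/((z + 12)) < 55/(z) = 55/z.
Thus |(5z + 5)/(z + 12) − 5| < ε whenever z > 55/ε.
Take K = 55/ε. If z > K then |(5z + 5)/(z + 12) − 5| < 55/z < ε.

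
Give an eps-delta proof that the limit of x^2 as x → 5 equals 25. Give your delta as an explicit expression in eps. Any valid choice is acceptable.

delta = min(1, eps/11)

Fix eps > 0. We seek delta > 0 with 0 < |x − 5| < delta ⇒ |x^2 − 25| < eps.
Factor: x^2 − 25 = (x − 5)(x + 5), so |x^2 − 25| = |x − 5|·|x + 5|.
Restrict delta ≤ 1. Then |x − 5| < 1 gives |x| < 6, so by the triangle inequality |x + 5| ≤ 6 + 5 = 11.
Hence |x^2 − 25| ≤ 11|x − 5|, which is < eps once |x − 5| < eps/11.
Take delta = min(1, eps/11). If 0 < |x − 5| < delta then both bounds hold and |x^2 − 25| ≤ 11|x − 5| < 11·(eps/11) = eps.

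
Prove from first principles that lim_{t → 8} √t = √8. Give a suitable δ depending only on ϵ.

δ = min(8, √8·ϵ)

Fix ϵ > 0. We want δ > 0 such that 0 < |t − 8| < δ implies |√t − √8| < ϵ.
Rationalise: √t − √8 = (t − 8)/(√t + √8), so |√t − √8| = |t − 8|/(√t + √8).
Restrict δ ≤ 8 so that |t − 8| < 8 forces t > 0, and then √t + √8 > √8.
Hence |√t − √8| < |t − 8|/√8, which is < ϵ once |t − 8| < √8·ϵ.
Take δ = min(8, √8·ϵ). If 0 < |t − 8| < δ then t > 0 and |√t − √8| < |t − 8|/√8 < ϵ.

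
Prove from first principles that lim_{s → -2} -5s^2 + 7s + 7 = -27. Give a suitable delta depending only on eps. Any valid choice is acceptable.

Let eps > 0. We want delta > 0 such that 0 < |s + 2| < delta implies |(-5s^2 + 7s + 7) + 27| < eps.
(-5s^2 + 7s + 7) + 27 = -5s^2 + 7s + 34 = (s + 2)(-5s + 17).
So |(-5s^2 + 7s + 7) + 27| = |s + 2|·|-5s + 17|.
Require delta ≤ 1. Then |s + 2| < 1 gives |s| < 3, and by the triangle inequality |-5s + 17| ≤ 5·3 + 17 = 32.
Hence |(-5s^2 + 7s + 7) + 27| ≤ 32|s + 2| < eps provided |s + 2| < eps/32.
Take delta = min(1, eps/32). Then 0 < |s + 2| < delta gives both |s + 2| < 1 and |s + 2| < eps/32, so |(-5s^2 + 7s + 7) + 27| < eps.

delta = min(1, eps/32)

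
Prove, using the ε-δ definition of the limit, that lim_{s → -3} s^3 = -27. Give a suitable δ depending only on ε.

δ = min(1, ε/37)

Suppose ε > 0. We seek δ > 0 with 0 < |s + 3| < δ ⇒ |s^3 + 27| < ε.
Factor: s^3 + 27 = (s + 3)(s^2 - 3s + 9), so |s^3 + 27| = |s + 3|·|s^2 - 3s + 9|.
Impose δ ≤ 1 so that |s| < 4; then |s^2 - 3s + 9| ≤ 37.
Hence |s^3 + 27| ≤ 37|s + 3|, which is < ε once |s + 3| < ε/37.
Take δ = min(1, ε/37). If 0 < |s + 3| < δ then both bounds hold and |s^3 + 27| ≤ 37|s + 3| < 37·(ε/37) = ε.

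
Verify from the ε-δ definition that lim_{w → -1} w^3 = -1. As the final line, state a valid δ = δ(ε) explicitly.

Let ε > 0 be given. We seek δ > 0 with 0 < |w + 1| < δ ⇒ |w^3 + 1| < ε.
Factor: w^3 + 1 = (w + 1)(w^2 - w + 1), so |w^3 + 1| = |w + 1|·|w^2 - w + 1|.
Impose δ ≤ 1 so that |w| < 2; then |w^2 - w + 1| ≤ 7.
Hence |w^3 + 1| ≤ 7|w + 1|, which is < ε once |w + 1| < ε/7.
Take δ = min(1, ε/7). If 0 < |w + 1| < δ then both bounds hold and |w^3 + 1| ≤ 7|w + 1| < 7·(ε/7) = ε.

δ = min(1, ε/7)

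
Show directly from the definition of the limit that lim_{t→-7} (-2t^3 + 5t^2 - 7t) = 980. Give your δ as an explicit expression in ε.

Let ε > 0. We want δ > 0 such that 0 < |t + 7| < δ implies |(-2t^3 + 5t^2 - 7t) − 980| < ε.
(-2t^3 + 5t^2 - 7t) − 980 = -2t^3 + 5t^2 - 7t - 980 = (t + 7)(-2t^2 + 19t - 140).
So |(-2t^3 + 5t^2 - 7t) − 980| = |t + 7|·|-2t^2 + 19t - 140|.
Assume first that |t + 7| < 1, so |t| < 8. Then |-2t^2 + 19t - 140| ≤ 2·8^2 + 19·8 + 140 = 420.
Hence |(-2t^3 + 5t^2 - 7t) − 980| ≤ 420|t + 7| < ε provided |t + 7| < ε/420.
Take δ = min(1, ε/420). Then 0 < |t + 7| < δ gives both |t + 7| < 1 and |t + 7| < ε/420, so |(-2t^3 + 5t^2 - 7t) − 980| < ε.

δ = min(1, ε/420)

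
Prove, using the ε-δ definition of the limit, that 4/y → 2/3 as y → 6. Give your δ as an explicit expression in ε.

δ = min(3, (9/2)ε)

Let ε > 0 be given. We seek δ > 0 such that 0 < |y − 6| < δ implies |4/y − (2/3)| < ε.
|4/y − (2/3)| = 4·|6 − y|/(6·|y|) = 4|y − 6|/(6|y|).
Require δ ≤ 3 so that |y| > 6 − 3 = 3, hence 6|y| > 18.
Then |4/y − (2/3)| < 4|y − 6|/18, which is < ε when |y − 6| < (9/2)ε.
Take δ = min(3, (9/2)ε). Then 0 < |y − 6| < δ gives both |y − 6| < 3 and |y − 6| < (9/2)ε, so |4/y − (2/3)| < ε.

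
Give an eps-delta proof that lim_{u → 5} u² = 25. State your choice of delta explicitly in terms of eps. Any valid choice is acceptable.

Let eps > 0. We seek delta > 0 with 0 < |u − 5| < delta ⇒ |u² − 25| < eps.
Factor: u² − 25 = (u − 5)(u + 5), so |u² − 25| = |u − 5|·|u + 5|.
Restrict delta ≤ 2. Then |u − 5| < 2 gives |u| < 7, so by the triangle inequality |u + 5| ≤ 7 + 5 = 12.
Hence |u² − 25| ≤ 12|u − 5|, which is < eps once |u − 5| < eps/12.
Take delta = min(2, eps/12). If 0 < |u − 5| < delta then both bounds hold and |u² − 25| ≤ 12|u − 5| < 12·(eps/12) = eps.

delta = min(2, eps/12)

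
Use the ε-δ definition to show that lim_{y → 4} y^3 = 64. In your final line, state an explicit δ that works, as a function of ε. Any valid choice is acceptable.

δ = min(2, ε/76)

Let ε > 0. We seek δ > 0 with 0 < |y − 4| < δ ⇒ |y^3 − 64| < ε.
Factor: y^3 − 64 = (y − 4)(y^2 + 4y + 16), so |y^3 − 64| = |y − 4|·|y^2 + 4y + 16|.
Impose δ ≤ 2 so that |y| < 6; then |y^2 + 4y + 16| ≤ 76.
Hence |y^3 − 64| ≤ 76|y − 4|, which is < ε once |y − 4| < ε/76.
Take δ = min(2, ε/76). If 0 < |y − 4| < δ then both bounds hold and |y^3 − 64| ≤ 76|y − 4| < 76·(ε/76) = ε.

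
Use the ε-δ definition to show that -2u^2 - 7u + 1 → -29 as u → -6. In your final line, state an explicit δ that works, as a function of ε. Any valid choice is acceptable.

Let ε > 0 be given. We want δ > 0 such that 0 < |u + 6| < δ implies |(-2u^2 - 7u + 1) + 29| < ε.
(-2u^2 - 7u + 1) + 29 = -2u^2 - 7u + 30 = (u + 6)(-2u + 5).
So |(-2u^2 - 7u + 1) + 29| = |u + 6|·|-2u + 5|.
Require δ ≤ 1. Then |u + 6| < 1 gives |u| < 7, and by the triangle inequality |-2u + 5| ≤ 2·7 + 5 = 19.
Hence |(-2u^2 - 7u + 1) + 29| ≤ 19|u + 6| < ε provided |u + 6| < ε/19.
Take δ = min(1, ε/19). Then 0 < |u + 6| < δ gives both |u + 6| < 1 and |u + 6| < ε/19, so |(-2u^2 - 7u + 1) + 29| < ε.

δ = min(1, ε/19)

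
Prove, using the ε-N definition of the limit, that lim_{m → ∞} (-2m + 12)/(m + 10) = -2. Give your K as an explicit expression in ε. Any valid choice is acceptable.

Let ε > 0 be given. For m ≥ 1, |(-2m + 12)/(m + 10) + 2| = |32|/((m + 10)) = 32/((m + 10)).
Since m + 10 ≥ m for m ≥ 1, this is ≤ 32/(m) = 32/m.
So |(-2m + 12)/(m + 10) + 2| < ε whenever m > 32/ε.
Take K = 32/ε. If m > K then |(-2m + 12)/(m + 10) + 2| ≤ 32/m < ε.

K = 32/ε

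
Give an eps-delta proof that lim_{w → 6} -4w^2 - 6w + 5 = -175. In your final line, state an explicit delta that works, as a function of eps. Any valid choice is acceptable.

delta = min(1, eps/58)

Suppose eps > 0. We want delta > 0 such that 0 < |w − 6| < delta implies |(-4w^2 - 6w + 5) + 175| < eps.
(-4w^2 - 6w + 5) + 175 = -4w^2 - 6w + 180 = (w − 6)(-4w - 30).
So |(-4w^2 - 6w + 5) + 175| = |w − 6|·|-4w - 30|.
Require delta ≤ 1. Then |w − 6| < 1 gives |w| < 7, and by the triangle inequality |-4w - 30| ≤ 4·7 + 30 = 58.
Hence |(-4w^2 - 6w + 5) + 175| ≤ 58|w − 6| < eps provided |w − 6| < eps/58.
Choosing delta = min(1, eps/58) ensures both conditions, hence |(-4w^2 - 6w + 5) + 175| < eps.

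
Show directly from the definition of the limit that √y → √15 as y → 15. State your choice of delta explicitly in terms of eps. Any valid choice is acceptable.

Let eps > 0 be given. We want delta > 0 such that 0 < |y − 15| < delta implies |√y − √15| < eps.
Multiplying by the conjugate, |√y − √15| = |y − 15|/(√y + √15).
Restrict delta ≤ 15 so that |y − 15| < 15 forces y > 0, and then √y + √15 > √15.
Hence |√y − √15| < |y − 15|/√15, which is < eps once |y − 15| < √15·eps.
Take delta = min(15, √15·eps). If 0 < |y − 15| < delta then y > 0 and |√y − √15| < |y − 15|/√15 < eps.

delta = min(15, √15·eps)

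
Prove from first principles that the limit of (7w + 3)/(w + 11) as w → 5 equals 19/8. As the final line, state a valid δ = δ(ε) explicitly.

δ = min(8, (64/37)ε)

Fix ε > 0. We want δ > 0 with 0 < |w − 5| < δ ⇒ |(7w + 3)/(w + 11) − (19/8)| < ε.
Combining over a common denominator, (7w + 3)/(w + 11) − (19/8) = [(7w + 3)·16 − 38·(w + 11)] / [16·(w + 11)] = 74(w − 5) / (16(w + 11)).
So |(7w + 3)/(w + 11) − (19/8)| = 74|w − 5| / (16·|w + 11|).
Restrict δ ≤ 8. Then |w − 5| < 8 gives |w + 11| = |(w − 5) + 16| ≥ 16 − 8 = 8.
Hence |(7w + 3)/(w + 11) − (19/8)| < 74|w − 5|/(16·8) = (37/64)|w − 5|, which is < ε once |w − 5| < (64/37)ε.
Take δ = min(8, (64/37)ε). Then 0 < |w − 5| < δ forces both bounds, so |(7w + 3)/(w + 11) − (19/8)| < ε.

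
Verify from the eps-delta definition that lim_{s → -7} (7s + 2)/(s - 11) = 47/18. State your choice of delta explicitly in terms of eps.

Let eps > 0. We want delta > 0 with 0 < |s + 7| < delta ⇒ |(7s + 2)/(s - 11) − (47/18)| < eps.
Combining over a common denominator, (7s + 2)/(s - 11) − (47/18) = [(7s + 2)·(-18) − (-47)·(s - 11)] / [(-18)·(s - 11)] = -79(s + 7) / ((-18)(s - 11)).
So |(7s + 2)/(s - 11) − (47/18)| = 79|s + 7| / (18·|s − 11|).
Restrict delta ≤ 9. Then |s + 7| < 9 gives |s − 11| = |(s + 7) + (-18)| ≥ 18 − 9 = 9.
Hence |(7s + 2)/(s - 11) − (47/18)| < 79|s + 7|/(18·9) = (79/162)|s + 7|, which is < eps once |s + 7| < (162/79)eps.
Take delta = min(9, (162/79)eps). Then 0 < |s + 7| < delta forces both bounds, so |(7s + 2)/(s - 11) − (47/18)| < eps.

delta = min(9, (162/79)eps)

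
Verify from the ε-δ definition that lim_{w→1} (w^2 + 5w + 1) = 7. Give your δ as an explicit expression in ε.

δ = min(2, ε/9)

Let ε > 0. We want δ > 0 such that 0 < |w − 1| < δ implies |(w^2 + 5w + 1) − 7| < ε.
(w^2 + 5w + 1) − 7 = w^2 + 5w - 6 = (w − 1)(w + 6).
So |(w^2 + 5w + 1) − 7| = |w − 1|·|w + 6|.
Assume first that |w − 1| < 2, so |w| < 3. Then |w + 6| ≤ 3 + 6 = 9.
Hence |(w^2 + 5w + 1) − 7| ≤ 9|w − 1| < ε provided |w − 1| < ε/9.
Take δ = min(2, ε/9). Then 0 < |w − 1| < δ gives both |w − 1| < 2 and |w − 1| < ε/9, so |(w^2 + 5w + 1) − 7| < ε.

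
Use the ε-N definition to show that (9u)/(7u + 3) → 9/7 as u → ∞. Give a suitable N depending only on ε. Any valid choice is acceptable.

Let ε > 0 be given. We seek N > 0 such that u > N implies |(9u)/(7u + 3) − (9/7)| < ε.
(9u)/(7u + 3) − (9/7) = (7(9u) − 9(7u + 3)) / (7(7u + 3)) = -27/(7(7u + 3)).
For u > 0 we have 7u + 3 > 7u, so |(9u)/(7u + 3) − (9/7)| = 27/(7(7u + 3)) < 27/(7·7u) = (27/49)/u.
Thus |(9u)/(7u + 3) − (9/7)| < ε whenever u > (27/49)/ε.
Take N = (27/49)/ε. If u > N then |(9u)/(7u + 3) − (9/7)| < (27/49)/u < ε.

N = (27/49)/ε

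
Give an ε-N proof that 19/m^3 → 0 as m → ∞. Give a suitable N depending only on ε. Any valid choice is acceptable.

Fix ε > 0. For m ≥ 1, |19/m^3 − 0| = 19/m^3.
19/m^3 < ε ⇔ m^3 > 19/ε ⇔ m > (19/ε)^{1/3}.
Take N = (19/ε)^{1/3}. Then m > N implies 19/m^3 < ε.

N = (19/ε)^{1/3}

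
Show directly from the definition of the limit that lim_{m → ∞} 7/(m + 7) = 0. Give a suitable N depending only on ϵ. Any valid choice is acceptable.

Let ϵ > 0 be given. For m ≥ 1, |7/(m + 7) − 0| = 7/(m + 7) ≤ 7/m.
We need 7/m < ϵ, i.e. m > 7/ϵ.
Take N = 7/ϵ. If m > N then |7/(m + 7)| ≤ 7/m < ϵ.

N = 7/ϵ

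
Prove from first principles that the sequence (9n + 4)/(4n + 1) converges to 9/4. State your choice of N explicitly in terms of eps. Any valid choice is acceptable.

N = (7/16)/eps

Let eps > 0 be given. For n ≥ 1, |(9n + 4)/(4n + 1) − (9/4)| = |7|/(4(4n + 1)) = 7/(4(4n + 1)).
Since 4n + 1 ≥ 4n for n ≥ 1, this is ≤ 7/(4·4n) = (7/16)/n.
So |(9n + 4)/(4n + 1) − (9/4)| < eps whenever n > (7/16)/eps.
Take N = (7/16)/eps. If n > N then |(9n + 4)/(4n + 1) − (9/4)| ≤ (7/16)/n < eps.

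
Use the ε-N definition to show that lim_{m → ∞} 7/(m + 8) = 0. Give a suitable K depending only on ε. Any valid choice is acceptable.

K = 7/ε

Fix ε > 0. For m ≥ 1, |7/(m + 8) − 0| = 7/(m + 8) ≤ 7/m.
We need 7/m < ε, i.e. m > 7/ε.
Take K = 7/ε. If m > K then |7/(m + 8)| ≤ 7/m < ε.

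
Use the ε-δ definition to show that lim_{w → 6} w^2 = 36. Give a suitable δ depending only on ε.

Let ε > 0. We seek δ > 0 with 0 < |w − 6| < δ ⇒ |w^2 − 36| < ε.
Factor: w^2 − 36 = (w − 6)(w + 6), so |w^2 − 36| = |w − 6|·|w + 6|.
Restrict δ ≤ 2. Then |w − 6| < 2 gives |w| < 8, so by the triangle inequality |w + 6| ≤ 8 + 6 = 14.
Hence |w^2 − 36| ≤ 14|w − 6|, which is < ε once |w − 6| < ε/14.
Take δ = min(2, ε/14). If 0 < |w − 6| < δ then both bounds hold and |w^2 − 36| ≤ 14|w − 6| < 14·(ε/14) = ε.

δ = min(2, ε/14)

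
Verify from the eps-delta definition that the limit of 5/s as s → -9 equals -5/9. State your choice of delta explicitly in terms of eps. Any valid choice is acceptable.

delta = min(9/2, (81/10)eps)

Let eps > 0. We seek delta > 0 such that 0 < |s + 9| < delta implies |5/s + 5/9| < eps.
|5/s + 5/9| = 5·|-9 − s|/(9·|s|) = 5|s + 9|/(9|s|).
Restrict delta ≤ 9/2. Then |s + 9| < 9/2 gives |s| > 9/2, so 9|s| > 81/2.
Then |5/s + 5/9| < 5|s + 9|/(81/2), which is < eps when |s + 9| < (81/10)eps.
Take delta = min(9/2, (81/10)eps). Then 0 < |s + 9| < delta gives both |s + 9| < 9/2 and |s + 9| < (81/10)eps, so |5/s + 5/9| < eps.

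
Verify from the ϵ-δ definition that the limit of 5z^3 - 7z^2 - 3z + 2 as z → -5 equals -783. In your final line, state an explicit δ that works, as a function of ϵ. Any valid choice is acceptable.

δ = min(1, ϵ/529)

Suppose ϵ > 0. We want δ > 0 such that 0 < |z + 5| < δ implies |(5z^3 - 7z^2 - 3z + 2) + 783| < ϵ.
(5z^3 - 7z^2 - 3z + 2) + 783 = 5z^3 - 7z^2 - 3z + 785 = (z + 5)(5z^2 - 32z + 157).
So |(5z^3 - 7z^2 - 3z + 2) + 783| = |z + 5|·|5z^2 - 32z + 157|.
Assume first that |z + 5| < 1, so |z| < 6. Then |5z^2 - 32z + 157| ≤ 5·6^2 + 32·6 + 157 = 529.
Hence |(5z^3 - 7z^2 - 3z + 2) + 783| ≤ 529|z + 5| < ϵ provided |z + 5| < ϵ/529.
Choosing δ = min(1, ϵ/529) ensures both conditions, hence |(5z^3 - 7z^2 - 3z + 2) + 783| < ϵ.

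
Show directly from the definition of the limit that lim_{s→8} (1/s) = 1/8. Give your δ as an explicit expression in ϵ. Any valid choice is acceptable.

δ = min(4, 32ϵ)

Let ϵ > 0. We seek δ > 0 such that 0 < |s − 8| < δ implies |1/s − (1/8)| < ϵ.
|1/s − (1/8)| = |8 − s|/(8·|s|) = |s − 8|/(8|s|).
Require δ ≤ 4 so that |s| > 8 − 4 = 4, hence 8|s| > 32.
Then |1/s − (1/8)| < |s − 8|/32, which is < ϵ when |s − 8| < 32ϵ.
Take δ = min(4, 32ϵ). Then 0 < |s − 8| < δ gives both |s − 8| < 4 and |s − 8| < 32ϵ, so |1/s − (1/8)| < ϵ.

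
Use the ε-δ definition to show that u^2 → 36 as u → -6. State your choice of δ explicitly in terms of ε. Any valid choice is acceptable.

δ = min(1, ε/13)

Let ε > 0. We seek δ > 0 with 0 < |u + 6| < δ ⇒ |u^2 − 36| < ε.
Factor: u^2 − 36 = (u + 6)(u - 6), so |u^2 − 36| = |u + 6|·|u - 6|.
Restrict δ ≤ 1. Then |u + 6| < 1 gives |u| < 7, so by the triangle inequality |u - 6| ≤ 7 + 6 = 13.
Hence |u^2 − 36| ≤ 13|u + 6|, which is < ε once |u + 6| < ε/13.
Take δ = min(1, ε/13). If 0 < |u + 6| < δ then both bounds hold and |u^2 − 36| ≤ 13|u + 6| < 13·(ε/13) = ε.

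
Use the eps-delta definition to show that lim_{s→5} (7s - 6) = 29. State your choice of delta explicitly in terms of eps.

Let eps > 0 be given. We need delta > 0 so that 0 < |s − 5| < delta implies |(7s - 6) − 29| < eps.
|(7s - 6) − 29| = |7s - 35| = 7|s − 5|.
Thus it suffices that |s − 5| < eps/7.
Choosing delta = eps/7 gives |(7s - 6) − 29| = 7|s − 5| < eps whenever |s − 5| < delta.

delta = eps/7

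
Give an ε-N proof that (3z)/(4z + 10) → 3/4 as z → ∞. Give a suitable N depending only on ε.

N = (15/8)/ε

Let ε > 0. We seek N > 0 such that z > N implies |(3z)/(4z + 10) − (3/4)| < ε.
(3z)/(4z + 10) − (3/4) = (4(3z) − 3(4z + 10)) / (4(4z + 10)) = -30/(4(4z + 10)).
For z > 0 we have 4z + 10 > 4z, so |(3z)/(4z + 10) − (3/4)| = 30/(4(4z + 10)) < 30/(4·4z) = (15/8)/z.
Thus |(3z)/(4z + 10) − (3/4)| < ε whenever z > (15/8)/ε.
Take N = (15/8)/ε. If z > N then |(3z)/(4z + 10) − (3/4)| < (15/8)/z < ε.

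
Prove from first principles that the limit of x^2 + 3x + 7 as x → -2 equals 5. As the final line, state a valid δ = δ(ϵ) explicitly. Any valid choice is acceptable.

δ = min(1, ϵ/4)

Let ϵ > 0 be given. We want δ > 0 such that 0 < |x + 2| < δ implies |(x^2 + 3x + 7) − 5| < ϵ.
(x^2 + 3x + 7) − 5 = x^2 + 3x + 2 = (x + 2)(x + 1).
So |(x^2 + 3x + 7) − 5| = |x + 2|·|x + 1|.
Require δ ≤ 1. Then |x + 2| < 1 gives |x| < 3, and by the triangle inequality |x + 1| ≤ 3 + 1 = 4.
Hence |(x^2 + 3x + 7) − 5| ≤ 4|x + 2| < ϵ provided |x + 2| < ϵ/4.
Choosing δ = min(1, ϵ/4) ensures both conditions, hence |(x^2 + 3x + 7) − 5| < ϵ.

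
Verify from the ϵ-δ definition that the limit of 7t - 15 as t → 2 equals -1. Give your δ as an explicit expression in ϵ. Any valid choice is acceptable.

Fix ϵ > 0. We need δ > 0 so that 0 < |t − 2| < δ implies |(7t - 15) + 1| < ϵ.
|(7t - 15) + 1| = |7t - 14| = 7|t − 2|.
So 7|t − 2| < ϵ exactly when |t − 2| < ϵ/7.
Take δ = ϵ/7. If 0 < |t − 2| < δ then |(7t - 15) + 1| = 7|t − 2| < 7·(ϵ/7) = ϵ.

δ = ϵ/7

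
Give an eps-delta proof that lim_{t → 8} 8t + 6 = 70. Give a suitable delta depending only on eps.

Let eps > 0. We need delta > 0 so that 0 < |t − 8| < delta implies |(8t + 6) − 70| < eps.
|(8t + 6) − 70| = |8t - 64| = 8|t − 8|.
Thus it suffices that |t − 8| < eps/8.
Choosing delta = eps/8 gives |(8t + 6) − 70| = 8|t − 8| < eps whenever |t − 8| < delta.

delta = eps/8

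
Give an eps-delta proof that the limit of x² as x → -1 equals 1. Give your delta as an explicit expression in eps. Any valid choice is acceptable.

delta = min(1, eps/3)

Fix eps > 0. We seek delta > 0 with 0 < |x + 1| < delta ⇒ |x² − 1| < eps.
Factor: x² − 1 = (x + 1)(x - 1), so |x² − 1| = |x + 1|·|x - 1|.
Impose delta ≤ 1 so that |x| < 2; then |x - 1| ≤ 3.
Hence |x² − 1| ≤ 3|x + 1|, which is < eps once |x + 1| < eps/3.
Take delta = min(1, eps/3). If 0 < |x + 1| < delta then both bounds hold and |x² − 1| ≤ 3|x + 1| < 3·(eps/3) = eps.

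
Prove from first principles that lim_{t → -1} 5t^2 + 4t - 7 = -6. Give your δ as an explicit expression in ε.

Let ε > 0. We want δ > 0 such that 0 < |t + 1| < δ implies |(5t^2 + 4t - 7) + 6| < ε.
(5t^2 + 4t - 7) + 6 = 5t^2 + 4t - 1 = (t + 1)(5t - 1).
So |(5t^2 + 4t - 7) + 6| = |t + 1|·|5t - 1|.
Assume first that |t + 1| < 1, so |t| < 2. Then |5t - 1| ≤ 5·2 + 1 = 11.
Hence |(5t^2 + 4t - 7) + 6| ≤ 11|t + 1| < ε provided |t + 1| < ε/11.
Take δ = min(1, ε/11). Then 0 < |t + 1| < δ gives both |t + 1| < 1 and |t + 1| < ε/11, so |(5t^2 + 4t - 7) + 6| < ε.

δ = min(1, ε/11)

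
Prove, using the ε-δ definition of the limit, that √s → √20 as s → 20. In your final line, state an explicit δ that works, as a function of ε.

Let ε > 0 be given. We want δ > 0 such that 0 < |s − 20| < δ implies |√s − √20| < ε.
Multiplying by the conjugate, |√s − √20| = |s − 20|/(√s + √20).
Restrict δ ≤ 20 so that |s − 20| < 20 forces s > 0, and then √s + √20 > √20.
Hence |√s − √20| < |s − 20|/√20, which is < ε once |s − 20| < √20·ε.
Take δ = min(20, √20·ε). If 0 < |s − 20| < δ then s > 0 and |√s − √20| < |s − 20|/√20 < ε.

δ = min(20, √20·ε)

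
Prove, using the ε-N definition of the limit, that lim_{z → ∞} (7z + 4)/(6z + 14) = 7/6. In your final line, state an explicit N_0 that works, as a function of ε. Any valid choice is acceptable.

Suppose ε > 0. We seek N_0 > 0 such that z > N_0 implies |(7z + 4)/(6z + 14) − (7/6)| < ε.
(7z + 4)/(6z + 14) − (7/6) = (6(7z + 4) − 7(6z + 14)) / (6(6z + 14)) = -74/(6(6z + 14)).
For z > 0 we have 6z + 14 > 6z, so |(7z + 4)/(6z + 14) − (7/6)| = 74/(6(6z + 14)) < 74/(6·6z) = (37/18)/z.
Thus |(7z + 4)/(6z + 14) − (7/6)| < ε whenever z > (37/18)/ε.
Take N_0 = (37/18)/ε. If z > N_0 then |(7z + 4)/(6z + 14) − (7/6)| < (37/18)/z < ε.

N_0 = (37/18)/ε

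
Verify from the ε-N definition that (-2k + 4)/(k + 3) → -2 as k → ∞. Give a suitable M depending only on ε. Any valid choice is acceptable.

Let ε > 0. For k ≥ 1, |(-2k + 4)/(k + 3) + 2| = |10|/((k + 3)) = 10/((k + 3)).
Since k + 3 ≥ k for k ≥ 1, this is ≤ 10/(k) = 10/k.
So |(-2k + 4)/(k + 3) + 2| < ε whenever k > 10/ε.
Take M = 10/ε. If k > M then |(-2k + 4)/(k + 3) + 2| ≤ 10/k < ε.

M = 10/ε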